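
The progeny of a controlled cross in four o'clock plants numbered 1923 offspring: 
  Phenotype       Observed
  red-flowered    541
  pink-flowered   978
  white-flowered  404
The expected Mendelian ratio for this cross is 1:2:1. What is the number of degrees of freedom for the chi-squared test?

2

A goodness-of-fit test with 3 phenotype classes has df = 3 − 1 = 2.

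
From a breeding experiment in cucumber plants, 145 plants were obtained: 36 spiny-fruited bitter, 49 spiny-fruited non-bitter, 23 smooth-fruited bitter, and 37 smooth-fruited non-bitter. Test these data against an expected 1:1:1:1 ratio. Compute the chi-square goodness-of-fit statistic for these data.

9.345

Total ratio parts = 4. Expected numbers out of 145:
  spiny-fruited bitter: 145 × 1/4 = 36.25
  spiny-fruited non-bitter: 145 × 1/4 = 36.25
  smooth-fruited bitter: 145 × 1/4 = 36.25
  smooth-fruited non-bitter: 145 × 1/4 = 36.25
χ² = Σ (O − E)² / E
  spiny-fruited bitter: (36 − 36.25)² / 36.25 = 0.0017
  spiny-fruited non-bitter: (49 − 36.25)² / 36.25 = 4.4845
  smooth-fruited bitter: (23 − 36.25)² / 36.25 = 4.8431
  smooth-fruited non-bitter: (37 − 36.25)² / 36.25 = 0.0155
χ² = 0.0017 + 4.4845 + 4.8431 + 0.0155 = 9.3448 ≈ 9.345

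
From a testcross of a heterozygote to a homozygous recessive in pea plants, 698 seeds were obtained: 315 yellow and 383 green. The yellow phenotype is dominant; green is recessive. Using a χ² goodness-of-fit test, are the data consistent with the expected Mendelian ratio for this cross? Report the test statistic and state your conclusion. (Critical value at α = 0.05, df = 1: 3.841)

A testcross of a heterozygote (Aa × aa) gives a 1:1 phenotypic ratio.
Under the 1:1 hypothesis (Σ ratio = 2, N = 698):
  yellow: 698 × 1/2 = 349
  green: 698 × 1/2 = 349
χ² = Σ (O − E)² / E
  yellow: (315 − 349)² / 349 = 3.3123
  green: (383 − 349)² / 349 = 3.3123
χ² = 3.3123 + 3.3123 = 6.6246 ≈ 6.625
Degrees of freedom = 2 − 1 = 1; critical value at α = 0.05 is 3.841.
Since 6.625 > 3.841, we reject the null hypothesis — the data do not fit the 1:1 ratio.

6.625; not consistent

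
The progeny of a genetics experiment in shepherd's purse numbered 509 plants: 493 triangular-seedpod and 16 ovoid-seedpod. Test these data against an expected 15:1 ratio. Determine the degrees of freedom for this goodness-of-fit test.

1

A goodness-of-fit test with 2 phenotype classes has df = 2 − 1 = 1.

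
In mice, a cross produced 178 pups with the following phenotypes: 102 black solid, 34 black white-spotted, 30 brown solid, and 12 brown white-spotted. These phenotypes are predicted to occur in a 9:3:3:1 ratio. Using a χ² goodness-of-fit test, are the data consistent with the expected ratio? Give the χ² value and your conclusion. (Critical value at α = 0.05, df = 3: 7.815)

Expected counts for N = 178 under a 9:3:3:1 ratio (total parts = 16):
  black solid: 178 × 9/16 = 100.125
  black white-spotted: 178 × 3/16 = 33.375
  brown solid: 178 × 3/16 = 33.375
  brown white-spotted: 178 × 1/16 = 11.125
χ² = Σ (O − E)² / E
  black solid: (102 − 100.125)² / 100.125 = 0.0351
  black white-spotted: (34 − 33.375)² / 33.375 = 0.0117
  brown solid: (30 − 33.375)² / 33.375 = 0.3413
  brown white-spotted: (12 − 11.125)² / 11.125 = 0.0688
χ² = 0.0351 + 0.0117 + 0.3413 + 0.0688 = 0.4569 ≈ 0.457
Degrees of freedom = 4 − 1 = 3; critical value at α = 0.05 is 7.815.
Since 0.457 < 7.815, we fail to reject the null hypothesis — the data are consistent with the 9:3:3:1 ratio.

0.457; consistent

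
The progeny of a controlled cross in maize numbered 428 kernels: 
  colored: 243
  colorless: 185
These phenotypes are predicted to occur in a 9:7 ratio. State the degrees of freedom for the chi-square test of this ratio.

1

A goodness-of-fit test with 2 phenotype classes has df = 2 − 1 = 1.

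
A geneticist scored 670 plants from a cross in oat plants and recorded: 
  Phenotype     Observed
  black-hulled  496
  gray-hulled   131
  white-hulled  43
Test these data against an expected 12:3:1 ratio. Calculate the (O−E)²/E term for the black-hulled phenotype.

0.084

Total ratio parts = 16. Expected numbers out of 670:
  black-hulled: 670 × 12/16 = 502.5
  gray-hulled: 670 × 3/16 = 125.625
  white-hulled: 670 × 1/16 = 41.875
Contribution of black-hulled: (496 − 502.5)² / 502.5 = 0.0841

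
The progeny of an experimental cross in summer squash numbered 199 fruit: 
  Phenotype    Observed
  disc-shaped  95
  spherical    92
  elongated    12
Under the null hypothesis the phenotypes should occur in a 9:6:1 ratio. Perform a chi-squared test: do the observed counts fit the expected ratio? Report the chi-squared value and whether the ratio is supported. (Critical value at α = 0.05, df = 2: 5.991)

6.624; not consistent

Expected counts for N = 199 under a 9:6:1 ratio (total parts = 16):
  disc-shaped: 199 × 9/16 = 111.9375
  spherical: 199 × 6/16 = 74.625
  elongated: 199 × 1/16 = 12.4375
χ² = Σ (O − E)² / E
  disc-shaped: (95 − 111.9375)² / 111.9375 = 2.5628
  spherical: (92 − 74.625)² / 74.625 = 4.0454
  elongated: (12 − 12.4375)² / 12.4375 = 0.0154
χ² = 2.5628 + 4.0454 + 0.0154 = 6.6236 ≈ 6.624
Degrees of freedom = 3 − 1 = 2; critical value at α = 0.05 is 5.991.
Since 6.624 > 5.991, we reject the null hypothesis — the data do not fit the 9:6:1 ratio.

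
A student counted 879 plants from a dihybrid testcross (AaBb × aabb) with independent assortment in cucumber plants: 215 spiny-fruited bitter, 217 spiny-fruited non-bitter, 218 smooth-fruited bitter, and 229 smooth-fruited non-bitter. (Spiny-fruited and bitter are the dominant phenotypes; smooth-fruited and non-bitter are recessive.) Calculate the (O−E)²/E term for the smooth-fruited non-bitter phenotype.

0.389

A dihybrid testcross with independent assortment gives a 1:1:1:1 ratio.
Under the 1:1:1:1 hypothesis (Σ ratio = 4, N = 879):
  spiny-fruited bitter: 879 × 1/4 = 219.75
  spiny-fruited non-bitter: 879 × 1/4 = 219.75
  smooth-fruited bitter: 879 × 1/4 = 219.75
  smooth-fruited non-bitter: 879 × 1/4 = 219.75
Contribution of smooth-fruited non-bitter: (229 − 219.75)² / 219.75 = 0.3894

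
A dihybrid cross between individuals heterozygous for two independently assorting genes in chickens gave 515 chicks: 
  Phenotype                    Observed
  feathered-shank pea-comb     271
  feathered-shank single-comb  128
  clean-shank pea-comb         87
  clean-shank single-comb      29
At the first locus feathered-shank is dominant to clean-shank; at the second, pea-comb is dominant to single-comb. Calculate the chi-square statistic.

12.703

A dihybrid F₂ with independent assortment and complete dominance at both loci gives a 9:3:3:1 phenotypic ratio.
Expected counts for N = 515 under a 9:3:3:1 ratio (total parts = 16):
  feathered-shank pea-comb: 515 × 9/16 = 289.6875
  feathered-shank single-comb: 515 × 3/16 = 96.5625
  clean-shank pea-comb: 515 × 3/16 = 96.5625
  clean-shank single-comb: 515 × 1/16 = 32.1875
χ² = Σ (O − E)² / E
  feathered-shank pea-comb: (271 − 289.6875)² / 289.6875 = 1.2055
  feathered-shank single-comb: (128 − 96.5625)² / 96.5625 = 10.2350
  clean-shank pea-comb: (87 − 96.5625)² / 96.5625 = 0.9470
  clean-shank single-comb: (29 − 32.1875)² / 32.1875 = 0.3157
χ² = 1.2055 + 10.2350 + 0.9470 + 0.3157 = 12.7032 ≈ 12.703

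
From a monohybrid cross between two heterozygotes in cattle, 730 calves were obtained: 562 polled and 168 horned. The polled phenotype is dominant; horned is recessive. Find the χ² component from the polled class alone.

0.384

For a monohybrid cross between heterozygotes with complete dominance, the expected phenotypic ratio is 3:1.
The 3:1 ratio has 4 parts, so with N = 730 the expected counts are:
  polled: 730 × 3/4 = 547.5
  horned: 730 × 1/4 = 182.5
Contribution of polled: (562 − 547.5)² / 547.5 = 0.3840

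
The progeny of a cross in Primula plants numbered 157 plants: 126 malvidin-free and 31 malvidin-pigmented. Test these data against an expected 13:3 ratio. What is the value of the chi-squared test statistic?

0.102

Under the 13:3 hypothesis (Σ ratio = 16, N = 157):
  malvidin-free: 157 × 13/16 = 127.5625
  malvidin-pigmented: 157 × 3/16 = 29.4375
χ² = Σ (O − E)² / E
  malvidin-free: (126 − 127.5625)² / 127.5625 = 0.0191
  malvidin-pigmented: (31 − 29.4375)² / 29.4375 = 0.0829
χ² = 0.0191 + 0.0829 = 0.102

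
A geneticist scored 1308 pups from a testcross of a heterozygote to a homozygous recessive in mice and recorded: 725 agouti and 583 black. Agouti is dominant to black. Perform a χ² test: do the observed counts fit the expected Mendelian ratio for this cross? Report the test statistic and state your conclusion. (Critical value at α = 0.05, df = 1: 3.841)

15.416; not consistent

A testcross of a heterozygote (Aa × aa) gives a 1:1 phenotypic ratio.
The 1:1 ratio has 2 parts, so with N = 1308 the expected counts are:
  agouti: 1308 × 1/2 = 654
  black: 1308 × 1/2 = 654
χ² = Σ (O − E)² / E
  agouti: (725 − 654)² / 654 = 7.7080
  black: (583 − 654)² / 654 = 7.7080
χ² = 7.7080 + 7.7080 = 15.416
Degrees of freedom = 2 − 1 = 1; critical value at α = 0.05 is 3.841.
Since 15.416 > 3.841, we reject the null hypothesis — the data do not fit the 1:1 ratio.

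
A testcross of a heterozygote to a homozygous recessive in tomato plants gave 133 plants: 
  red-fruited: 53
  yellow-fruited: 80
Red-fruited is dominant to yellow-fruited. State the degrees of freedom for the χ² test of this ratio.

1

A testcross of a heterozygote (Aa × aa) gives a 1:1 phenotypic ratio.
A goodness-of-fit test with 2 phenotype classes has df = 2 − 1 = 1.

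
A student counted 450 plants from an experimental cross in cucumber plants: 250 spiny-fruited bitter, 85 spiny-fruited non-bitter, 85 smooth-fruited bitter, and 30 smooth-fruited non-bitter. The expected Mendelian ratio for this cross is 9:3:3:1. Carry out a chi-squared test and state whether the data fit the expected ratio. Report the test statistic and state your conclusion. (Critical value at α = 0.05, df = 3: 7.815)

The 9:3:3:1 ratio has 16 parts, so with N = 450 the expected counts are:
  spiny-fruited bitter: 450 × 9/16 = 253.125
  spiny-fruited non-bitter: 450 × 3/16 = 84.375
  smooth-fruited bitter: 450 × 3/16 = 84.375
  smooth-fruited non-bitter: 450 × 1/16 = 28.125
χ² = Σ (O − E)² / E
  spiny-fruited bitter: (250 − 253.125)² / 253.125 = 0.0386
  spiny-fruited non-bitter: (85 − 84.375)² / 84.375 = 0.0046
  smooth-fruited bitter: (85 − 84.375)² / 84.375 = 0.0046
  smooth-fruited non-bitter: (30 − 28.125)² / 28.125 = 0.1250
χ² = 0.0386 + 0.0046 + 0.0046 + 0.1250 = 0.1728 ≈ 0.173
Degrees of freedom = 4 − 1 = 3; critical value at α = 0.05 is 7.815.
Since 0.173 < 7.815, we fail to reject the null hypothesis — the data are consistent with the 9:3:3:1 ratio.

0.173; consistent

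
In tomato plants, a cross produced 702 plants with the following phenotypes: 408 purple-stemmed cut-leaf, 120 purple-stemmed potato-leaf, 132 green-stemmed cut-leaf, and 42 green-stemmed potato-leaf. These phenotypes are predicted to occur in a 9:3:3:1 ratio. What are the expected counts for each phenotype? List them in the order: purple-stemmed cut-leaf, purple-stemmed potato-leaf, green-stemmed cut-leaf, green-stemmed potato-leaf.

394.875, 131.625, 131.625, 43.875

Expected counts for N = 702 under a 9:3:3:1 ratio (total parts = 16):
  purple-stemmed cut-leaf: 702 × 9/16 = 394.875
  purple-stemmed potato-leaf: 702 × 3/16 = 131.625
  green-stemmed cut-leaf: 702 × 3/16 = 131.625
  green-stemmed potato-leaf: 702 × 1/16 = 43.875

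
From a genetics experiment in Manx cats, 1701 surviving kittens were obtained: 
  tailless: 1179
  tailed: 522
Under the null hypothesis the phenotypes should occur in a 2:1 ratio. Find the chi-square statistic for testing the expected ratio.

Under the 2:1 hypothesis (Σ ratio = 3, N = 1701):
  tailless: 1701 × 2/3 = 1134
  tailed: 1701 × 1/3 = 567
χ² = Σ (O − E)² / E
  tailless: (1179 − 1134)² / 1134 = 1.7857
  tailed: (522 − 567)² / 567 = 3.5714
χ² = 1.7857 + 3.5714 = 5.3571 ≈ 5.357

5.357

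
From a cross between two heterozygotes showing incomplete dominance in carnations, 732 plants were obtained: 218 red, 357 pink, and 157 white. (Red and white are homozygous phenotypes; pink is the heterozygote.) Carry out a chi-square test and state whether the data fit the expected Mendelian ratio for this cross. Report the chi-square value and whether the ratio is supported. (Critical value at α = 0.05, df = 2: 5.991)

With incomplete dominance, a heterozygote × heterozygote cross gives a 1:2:1 phenotypic ratio.
Total ratio parts = 4. Expected numbers out of 732:
  red: 732 × 1/4 = 183
  pink: 732 × 2/4 = 366
  white: 732 × 1/4 = 183
χ² = Σ (O − E)² / E
  red: (218 − 183)² / 183 = 6.6940
  pink: (357 − 366)² / 366 = 0.2213
  white: (157 − 183)² / 183 = 3.6940
χ² = 6.6940 + 0.2213 + 3.6940 = 10.6093 ≈ 10.609
Degrees of freedom = 3 − 1 = 2; critical value at α = 0.05 is 5.991.
Since 10.609 > 5.991, we reject the null hypothesis — the data do not fit the 1:2:1 ratio.

10.609; not consistent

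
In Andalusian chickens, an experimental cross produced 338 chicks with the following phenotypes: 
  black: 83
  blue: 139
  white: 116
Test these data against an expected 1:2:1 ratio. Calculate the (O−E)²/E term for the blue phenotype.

5.325

Expected counts for N = 338 under a 1:2:1 ratio (total parts = 4):
  black: 338 × 1/4 = 84.5
  blue: 338 × 2/4 = 169
  white: 338 × 1/4 = 84.5
Contribution of blue: (139 − 169)² / 169 = 5.3254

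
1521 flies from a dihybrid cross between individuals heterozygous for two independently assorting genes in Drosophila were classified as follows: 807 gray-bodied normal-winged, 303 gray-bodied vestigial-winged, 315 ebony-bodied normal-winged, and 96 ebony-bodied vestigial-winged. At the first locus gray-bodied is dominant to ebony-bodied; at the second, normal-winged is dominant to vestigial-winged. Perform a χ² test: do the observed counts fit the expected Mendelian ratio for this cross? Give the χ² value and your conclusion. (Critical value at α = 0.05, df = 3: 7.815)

A dihybrid F₂ with independent assortment and complete dominance at both loci gives a 9:3:3:1 phenotypic ratio.
Expected counts for N = 1521 under a 9:3:3:1 ratio (total parts = 16):
  gray-bodied normal-winged: 1521 × 9/16 = 855.5625
  gray-bodied vestigial-winged: 1521 × 3/16 = 285.1875
  ebony-bodied normal-winged: 1521 × 3/16 = 285.1875
  ebony-bodied vestigial-winged: 1521 × 1/16 = 95.0625
χ² = Σ (O − E)² / E
  gray-bodied normal-winged: (807 − 855.5625)² / 855.5625 = 2.7565
  gray-bodied vestigial-winged: (303 − 285.1875)² / 285.1875 = 1.1125
  ebony-bodied normal-winged: (315 − 285.1875)² / 285.1875 = 3.1165
  ebony-bodied vestigial-winged: (96 − 95.0625)² / 95.0625 = 0.0092
χ² = 2.7565 + 1.1125 + 3.1165 + 0.0092 = 6.9947 ≈ 6.995
Degrees of freedom = 4 − 1 = 3; critical value at α = 0.05 is 7.815.
Since 6.995 < 7.815, we fail to reject the null hypothesis — the data are consistent with the 9:3:3:1 ratio.

6.995; consistent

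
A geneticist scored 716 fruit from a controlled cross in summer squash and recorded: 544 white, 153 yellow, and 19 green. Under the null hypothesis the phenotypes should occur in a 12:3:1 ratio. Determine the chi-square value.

17.527

The 12:3:1 ratio has 16 parts, so with N = 716 the expected counts are:
  white: 716 × 12/16 = 537
  yellow: 716 × 3/16 = 134.25
  green: 716 × 1/16 = 44.75
χ² = Σ (O − E)² / E
  white: (544 − 537)² / 537 = 0.0912
  yellow: (153 − 134.25)² / 134.25 = 2.6187
  green: (19 − 44.75)² / 44.75 = 14.8170
χ² = 0.0912 + 2.6187 + 14.8170 = 17.5269 ≈ 17.527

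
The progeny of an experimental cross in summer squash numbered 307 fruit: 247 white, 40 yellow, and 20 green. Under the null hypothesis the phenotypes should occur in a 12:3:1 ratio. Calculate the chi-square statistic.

The 12:3:1 ratio has 16 parts, so with N = 307 the expected counts are:
  white: 307 × 12/16 = 230.25
  yellow: 307 × 3/16 = 57.5625
  green: 307 × 1/16 = 19.1875
χ² = Σ (O − E)² / E
  white: (247 − 230.25)² / 230.25 = 1.2185
  yellow: (40 − 57.5625)² / 57.5625 = 5.3584
  green: (20 − 19.1875)² / 19.1875 = 0.0344
χ² = 1.2185 + 5.3584 + 0.0344 = 6.6113 ≈ 6.611

6.611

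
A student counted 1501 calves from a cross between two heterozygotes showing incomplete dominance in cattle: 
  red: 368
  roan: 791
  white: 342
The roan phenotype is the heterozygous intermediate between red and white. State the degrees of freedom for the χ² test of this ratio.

2

With incomplete dominance, a heterozygote × heterozygote cross gives a 1:2:1 phenotypic ratio.
A goodness-of-fit test with 3 phenotype classes has df = 3 − 1 = 2.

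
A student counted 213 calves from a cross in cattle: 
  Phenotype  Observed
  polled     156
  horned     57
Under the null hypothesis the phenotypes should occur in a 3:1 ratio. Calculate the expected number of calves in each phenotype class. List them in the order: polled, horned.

159.75, 53.25

Total ratio parts = 4. Expected numbers out of 213:
  polled: 213 × 3/4 = 159.75
  horned: 213 × 1/4 = 53.25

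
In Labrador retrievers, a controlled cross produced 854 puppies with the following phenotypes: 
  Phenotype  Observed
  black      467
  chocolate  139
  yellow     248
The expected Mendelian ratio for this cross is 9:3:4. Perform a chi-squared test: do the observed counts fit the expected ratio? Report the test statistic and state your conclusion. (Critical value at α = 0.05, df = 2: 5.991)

Expected counts for N = 854 under a 9:3:4 ratio (total parts = 16):
  black: 854 × 9/16 = 480.375
  chocolate: 854 × 3/16 = 160.125
  yellow: 854 × 4/16 = 213.5
χ² = Σ (O − E)² / E
  black: (467 − 480.375)² / 480.375 = 0.3724
  chocolate: (139 − 160.125)² / 160.125 = 2.7870
  yellow: (248 − 213.5)² / 213.5 = 5.5749
χ² = 0.3724 + 2.7870 + 5.5749 = 8.7343 ≈ 8.734
Degrees of freedom = 3 − 1 = 2; critical value at α = 0.05 is 5.991.
Since 8.734 > 5.991, we reject the null hypothesis — the data do not fit the 9:3:4 ratio.

8.734; not consistent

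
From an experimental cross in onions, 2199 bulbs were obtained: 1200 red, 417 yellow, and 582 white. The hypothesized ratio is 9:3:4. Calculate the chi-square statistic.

3.048

Expected counts for N = 2199 under a 9:3:4 ratio (total parts = 16):
  red: 2199 × 9/16 = 1236.9375
  yellow: 2199 × 3/16 = 412.3125
  white: 2199 × 4/16 = 549.75
χ² = Σ (O − E)² / E
  red: (1200 − 1236.9375)² / 1236.9375 = 1.1030
  yellow: (417 − 412.3125)² / 412.3125 = 0.0533
  white: (582 − 549.75)² / 549.75 = 1.8919
χ² = 1.1030 + 0.0533 + 1.8919 = 3.0482 ≈ 3.048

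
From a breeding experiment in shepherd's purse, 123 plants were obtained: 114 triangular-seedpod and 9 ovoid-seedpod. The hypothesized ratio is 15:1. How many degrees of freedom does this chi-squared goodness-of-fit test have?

1

A goodness-of-fit test with 2 phenotype classes has df = 2 − 1 = 1.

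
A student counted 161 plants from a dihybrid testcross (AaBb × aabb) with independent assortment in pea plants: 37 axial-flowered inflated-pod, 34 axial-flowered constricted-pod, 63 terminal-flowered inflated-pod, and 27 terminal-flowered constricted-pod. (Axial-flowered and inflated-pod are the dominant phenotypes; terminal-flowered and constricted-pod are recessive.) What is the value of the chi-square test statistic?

A dihybrid testcross with independent assortment gives a 1:1:1:1 ratio.
The 1:1:1:1 ratio has 4 parts, so with N = 161 the expected counts are:
  axial-flowered inflated-pod: 161 × 1/4 = 40.25
  axial-flowered constricted-pod: 161 × 1/4 = 40.25
  terminal-flowered inflated-pod: 161 × 1/4 = 40.25
  terminal-flowered constricted-pod: 161 × 1/4 = 40.25
χ² = Σ (O − E)² / E
  axial-flowered inflated-pod: (37 − 40.25)² / 40.25 = 0.2624
  axial-flowered constricted-pod: (34 − 40.25)² / 40.25 = 0.9705
  terminal-flowered inflated-pod: (63 − 40.25)² / 40.25 = 12.8587
  terminal-flowered constricted-pod: (27 − 40.25)² / 40.25 = 4.3618
χ² = 0.2624 + 0.9705 + 12.8587 + 4.3618 = 18.4534 ≈ 18.453

18.453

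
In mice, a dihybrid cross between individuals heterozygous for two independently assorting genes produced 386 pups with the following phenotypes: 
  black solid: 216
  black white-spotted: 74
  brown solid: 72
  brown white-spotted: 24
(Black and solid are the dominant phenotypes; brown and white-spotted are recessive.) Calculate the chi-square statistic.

0.045

A dihybrid F₂ with independent assortment and complete dominance at both loci gives a 9:3:3:1 phenotypic ratio.
Expected counts for N = 386 under a 9:3:3:1 ratio (total parts = 16):
  black solid: 386 × 9/16 = 217.125
  black white-spotted: 386 × 3/16 = 72.375
  brown solid: 386 × 3/16 = 72.375
  brown white-spotted: 386 × 1/16 = 24.125
χ² = Σ (O − E)² / E
  black solid: (216 − 217.125)² / 217.125 = 0.0058
  black white-spotted: (74 − 72.375)² / 72.375 = 0.0365
  brown solid: (72 − 72.375)² / 72.375 = 0.0019
  brown white-spotted: (24 − 24.125)² / 24.125 = 0.0006
χ² = 0.0058 + 0.0365 + 0.0019 + 0.0006 = 0.0448 ≈ 0.045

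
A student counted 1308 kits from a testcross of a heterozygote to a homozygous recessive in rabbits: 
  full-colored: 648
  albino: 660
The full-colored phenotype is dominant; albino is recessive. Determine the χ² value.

A testcross of a heterozygote (Aa × aa) gives a 1:1 phenotypic ratio.
Under the 1:1 hypothesis (Σ ratio = 2, N = 1308):
  full-colored: 1308 × 1/2 = 654
  albino: 1308 × 1/2 = 654
χ² = Σ (O − E)² / E
  full-colored: (648 − 654)² / 654 = 0.0550
  albino: (660 − 654)² / 654 = 0.0550
χ² = 0.0550 + 0.0550 = 0.110

0.110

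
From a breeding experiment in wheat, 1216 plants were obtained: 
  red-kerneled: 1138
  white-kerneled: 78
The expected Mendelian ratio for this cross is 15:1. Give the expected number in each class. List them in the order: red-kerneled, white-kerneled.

The 15:1 ratio has 16 parts, so with N = 1216 the expected counts are:
  red-kerneled: 1216 × 15/16 = 1140
  white-kerneled: 1216 × 1/16 = 76

1140, 76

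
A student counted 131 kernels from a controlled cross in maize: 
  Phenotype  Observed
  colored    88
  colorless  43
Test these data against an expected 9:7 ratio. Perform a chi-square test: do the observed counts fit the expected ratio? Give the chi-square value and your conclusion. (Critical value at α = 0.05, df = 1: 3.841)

6.354; not consistent

Total ratio parts = 16. Expected numbers out of 131:
  colored: 131 × 9/16 = 73.6875
  colorless: 131 × 7/16 = 57.3125
χ² = Σ (O − E)² / E
  colored: (88 − 73.6875)² / 73.6875 = 2.7800
  colorless: (43 − 57.3125)² / 57.3125 = 3.5742
χ² = 2.7800 + 3.5742 = 6.3542 ≈ 6.354
Degrees of freedom = 2 − 1 = 1; critical value at α = 0.05 is 3.841.
Since 6.354 > 3.841, we reject the null hypothesis — the data do not fit the 9:7 ratio.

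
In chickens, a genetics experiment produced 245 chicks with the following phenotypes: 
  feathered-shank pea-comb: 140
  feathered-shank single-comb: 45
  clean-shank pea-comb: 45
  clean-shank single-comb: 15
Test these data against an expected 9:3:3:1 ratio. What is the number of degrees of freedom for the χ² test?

3

A goodness-of-fit test with 4 phenotype classes has df = 4 − 1 = 3.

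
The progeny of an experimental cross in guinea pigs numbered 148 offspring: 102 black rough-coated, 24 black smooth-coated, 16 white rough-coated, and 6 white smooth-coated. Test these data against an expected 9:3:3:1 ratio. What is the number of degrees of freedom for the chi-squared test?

A goodness-of-fit test with 4 phenotype classes has df = 4 − 1 = 3.

3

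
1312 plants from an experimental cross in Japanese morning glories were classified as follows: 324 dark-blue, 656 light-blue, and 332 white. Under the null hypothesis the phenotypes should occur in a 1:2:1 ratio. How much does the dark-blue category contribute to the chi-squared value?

0.049

Expected counts for N = 1312 under a 1:2:1 ratio (total parts = 4):
  dark-blue: 1312 × 1/4 = 328
  light-blue: 1312 × 2/4 = 656
  white: 1312 × 1/4 = 328
Contribution of dark-blue: (324 − 328)² / 328 = 0.0488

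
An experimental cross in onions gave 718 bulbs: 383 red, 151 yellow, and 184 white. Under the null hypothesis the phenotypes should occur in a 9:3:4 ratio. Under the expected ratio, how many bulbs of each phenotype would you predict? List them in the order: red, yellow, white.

403.875, 134.625, 179.5

Under the 9:3:4 hypothesis (Σ ratio = 16, N = 718):
  red: 718 × 9/16 = 403.875
  yellow: 718 × 3/16 = 134.625
  white: 718 × 4/16 = 179.5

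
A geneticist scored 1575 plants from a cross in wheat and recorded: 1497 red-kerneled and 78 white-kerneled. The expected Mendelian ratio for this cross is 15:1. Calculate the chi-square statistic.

4.526

The 15:1 ratio has 16 parts, so with N = 1575 the expected counts are:
  red-kerneled: 1575 × 15/16 = 1476.5625
  white-kerneled: 1575 × 1/16 = 98.4375
χ² = Σ (O − E)² / E
  red-kerneled: (1497 − 1476.5625)² / 1476.5625 = 0.2829
  white-kerneled: (78 − 98.4375)² / 98.4375 = 4.2432
χ² = 0.2829 + 4.2432 = 4.5261 ≈ 4.526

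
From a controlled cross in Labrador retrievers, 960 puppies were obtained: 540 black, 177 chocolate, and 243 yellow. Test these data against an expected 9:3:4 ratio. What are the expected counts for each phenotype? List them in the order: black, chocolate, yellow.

540, 180, 240

The 9:3:4 ratio has 16 parts, so with N = 960 the expected counts are:
  black: 960 × 9/16 = 540
  chocolate: 960 × 3/16 = 180
  yellow: 960 × 4/16 = 240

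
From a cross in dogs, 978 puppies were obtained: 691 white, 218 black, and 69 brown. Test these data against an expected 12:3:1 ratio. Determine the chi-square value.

Total ratio parts = 16. Expected numbers out of 978:
  white: 978 × 12/16 = 733.5
  black: 978 × 3/16 = 183.375
  brown: 978 × 1/16 = 61.125
χ² = Σ (O − E)² / E
  white: (691 − 733.5)² / 733.5 = 2.4625
  black: (218 − 183.375)² / 183.375 = 6.5379
  brown: (69 − 61.125)² / 61.125 = 1.0146
χ² = 2.4625 + 6.5379 + 1.0146 = 10.015

10.015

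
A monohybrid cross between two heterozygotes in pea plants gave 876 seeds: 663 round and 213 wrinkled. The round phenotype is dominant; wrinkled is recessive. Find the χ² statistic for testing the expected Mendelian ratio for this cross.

0.219

For a monohybrid cross between heterozygotes with complete dominance, the expected phenotypic ratio is 3:1.
Total ratio parts = 4. Expected numbers out of 876:
  round: 876 × 3/4 = 657
  wrinkled: 876 × 1/4 = 219
χ² = Σ (O − E)² / E
  round: (663 − 657)² / 657 = 0.0548
  wrinkled: (213 − 219)² / 219 = 0.1644
χ² = 0.0548 + 0.1644 = 0.2192 ≈ 0.219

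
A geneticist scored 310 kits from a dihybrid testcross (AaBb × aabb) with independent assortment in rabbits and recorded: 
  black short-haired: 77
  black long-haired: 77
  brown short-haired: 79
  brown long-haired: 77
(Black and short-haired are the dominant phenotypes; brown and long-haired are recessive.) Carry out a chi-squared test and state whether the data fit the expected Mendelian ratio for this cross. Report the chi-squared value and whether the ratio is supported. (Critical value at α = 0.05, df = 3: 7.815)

A dihybrid testcross with independent assortment gives a 1:1:1:1 ratio.
The 1:1:1:1 ratio has 4 parts, so with N = 310 the expected counts are:
  black short-haired: 310 × 1/4 = 77.5
  black long-haired: 310 × 1/4 = 77.5
  brown short-haired: 310 × 1/4 = 77.5
  brown long-haired: 310 × 1/4 = 77.5
χ² = Σ (O − E)² / E
  black short-haired: (77 − 77.5)² / 77.5 = 0.0032
  black long-haired: (77 − 77.5)² / 77.5 = 0.0032
  brown short-haired: (79 − 77.5)² / 77.5 = 0.0290
  brown long-haired: (77 − 77.5)² / 77.5 = 0.0032
χ² = 0.0032 + 0.0032 + 0.0290 + 0.0032 = 0.0386 ≈ 0.039
Degrees of freedom = 4 − 1 = 3; critical value at α = 0.05 is 7.815.
Since 0.039 < 7.815, we fail to reject the null hypothesis — the data are consistent with the 1:1:1:1 ratio.

0.039; consistent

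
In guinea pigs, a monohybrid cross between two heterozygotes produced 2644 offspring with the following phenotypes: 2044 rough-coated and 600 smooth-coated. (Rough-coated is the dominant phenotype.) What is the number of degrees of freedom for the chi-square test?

For a monohybrid cross between heterozygotes with complete dominance, the expected phenotypic ratio is 3:1.
A goodness-of-fit test with 2 phenotype classes has df = 2 − 1 = 1.

1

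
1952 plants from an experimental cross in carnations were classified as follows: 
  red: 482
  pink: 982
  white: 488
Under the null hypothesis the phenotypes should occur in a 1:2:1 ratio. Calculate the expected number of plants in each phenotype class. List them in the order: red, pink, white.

Expected counts for N = 1952 under a 1:2:1 ratio (total parts = 4):
  red: 1952 × 1/4 = 488
  pink: 1952 × 2/4 = 976
  white: 1952 × 1/4 = 488

488, 976, 488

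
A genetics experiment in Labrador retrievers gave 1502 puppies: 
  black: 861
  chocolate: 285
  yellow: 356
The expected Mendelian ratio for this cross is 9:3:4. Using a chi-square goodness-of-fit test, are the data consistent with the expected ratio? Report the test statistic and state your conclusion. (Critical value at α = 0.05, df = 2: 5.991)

Total ratio parts = 16. Expected numbers out of 1502:
  black: 1502 × 9/16 = 844.875
  chocolate: 1502 × 3/16 = 281.625
  yellow: 1502 × 4/16 = 375.5
χ² = Σ (O − E)² / E
  black: (861 − 844.875)² / 844.875 = 0.3078
  chocolate: (285 − 281.625)² / 281.625 = 0.0404
  yellow: (356 − 375.5)² / 375.5 = 1.0126
χ² = 0.3078 + 0.0404 + 1.0126 = 1.3608 ≈ 1.361
Degrees of freedom = 3 − 1 = 2; critical value at α = 0.05 is 5.991.
Since 1.361 < 5.991, we fail to reject the null hypothesis — the data are consistent with the 9:3:4 ratio.

1.361; consistent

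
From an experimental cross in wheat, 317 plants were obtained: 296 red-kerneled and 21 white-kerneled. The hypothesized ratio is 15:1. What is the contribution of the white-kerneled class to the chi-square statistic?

0.071

Expected counts for N = 317 under a 15:1 ratio (total parts = 16):
  red-kerneled: 317 × 15/16 = 297.1875
  white-kerneled: 317 × 1/16 = 19.8125
Contribution of white-kerneled: (21 − 19.8125)² / 19.8125 = 0.0712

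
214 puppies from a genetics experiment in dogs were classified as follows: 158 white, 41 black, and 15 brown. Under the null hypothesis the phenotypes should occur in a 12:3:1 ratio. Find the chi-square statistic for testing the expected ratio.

0.255

The 12:3:1 ratio has 16 parts, so with N = 214 the expected counts are:
  white: 214 × 12/16 = 160.5
  black: 214 × 3/16 = 40.125
  brown: 214 × 1/16 = 13.375
χ² = Σ (O − E)² / E
  white: (158 − 160.5)² / 160.5 = 0.0389
  black: (41 − 40.125)² / 40.125 = 0.0191
  brown: (15 − 13.375)² / 13.375 = 0.1974
χ² = 0.0389 + 0.0191 + 0.1974 = 0.2554 ≈ 0.255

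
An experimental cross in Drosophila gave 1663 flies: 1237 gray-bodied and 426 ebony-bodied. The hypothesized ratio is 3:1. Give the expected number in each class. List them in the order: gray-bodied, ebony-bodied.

Expected counts for N = 1663 under a 3:1 ratio (total parts = 4):
  gray-bodied: 1663 × 3/4 = 1247.25
  ebony-bodied: 1663 × 1/4 = 415.75

1247.25, 415.75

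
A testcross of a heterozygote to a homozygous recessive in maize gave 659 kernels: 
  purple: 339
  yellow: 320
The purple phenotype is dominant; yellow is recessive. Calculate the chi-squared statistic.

0.548

A testcross of a heterozygote (Aa × aa) gives a 1:1 phenotypic ratio.
Expected counts for N = 659 under a 1:1 ratio (total parts = 2):
  purple: 659 × 1/2 = 329.5
  yellow: 659 × 1/2 = 329.5
χ² = Σ (O − E)² / E
  purple: (339 − 329.5)² / 329.5 = 0.2739
  yellow: (320 − 329.5)² / 329.5 = 0.2739
χ² = 0.2739 + 0.2739 = 0.5478 ≈ 0.548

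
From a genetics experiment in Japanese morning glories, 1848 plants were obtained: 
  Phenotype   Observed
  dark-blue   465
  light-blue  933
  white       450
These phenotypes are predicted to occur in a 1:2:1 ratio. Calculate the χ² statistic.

Under the 1:2:1 hypothesis (Σ ratio = 4, N = 1848):
  dark-blue: 1848 × 1/4 = 462
  light-blue: 1848 × 2/4 = 924
  white: 1848 × 1/4 = 462
χ² = Σ (O − E)² / E
  dark-blue: (465 − 462)² / 462 = 0.0195
  light-blue: (933 − 924)² / 924 = 0.0877
  white: (450 − 462)² / 462 = 0.3117
χ² = 0.0195 + 0.0877 + 0.3117 = 0.4189 ≈ 0.419

0.419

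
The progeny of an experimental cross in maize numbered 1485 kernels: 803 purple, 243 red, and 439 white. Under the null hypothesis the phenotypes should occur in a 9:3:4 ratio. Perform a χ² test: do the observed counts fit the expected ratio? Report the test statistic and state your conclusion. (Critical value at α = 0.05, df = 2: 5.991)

Total ratio parts = 16. Expected numbers out of 1485:
  purple: 1485 × 9/16 = 835.3125
  red: 1485 × 3/16 = 278.4375
  white: 1485 × 4/16 = 371.25
χ² = Σ (O − E)² / E
  purple: (803 − 835.3125)² / 835.3125 = 1.2499
  red: (243 − 278.4375)² / 278.4375 = 4.5102
  white: (439 − 371.25)² / 371.25 = 12.3638
χ² = 1.2499 + 4.5102 + 12.3638 = 18.1239 ≈ 18.124
Degrees of freedom = 3 − 1 = 2; critical value at α = 0.05 is 5.991.
Since 18.124 > 5.991, we reject the null hypothesis — the data do not fit the 9:3:4 ratio.

18.124; not consistent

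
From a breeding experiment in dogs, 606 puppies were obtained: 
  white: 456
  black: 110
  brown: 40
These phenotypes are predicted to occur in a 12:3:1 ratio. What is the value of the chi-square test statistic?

0.240

Under the 12:3:1 hypothesis (Σ ratio = 16, N = 606):
  white: 606 × 12/16 = 454.5
  black: 606 × 3/16 = 113.625
  brown: 606 × 1/16 = 37.875
χ² = Σ (O − E)² / E
  white: (456 − 454.5)² / 454.5 = 0.0050
  black: (110 − 113.625)² / 113.625 = 0.1156
  brown: (40 − 37.875)² / 37.875 = 0.1192
χ² = 0.0050 + 0.1156 + 0.1192 = 0.2398 ≈ 0.240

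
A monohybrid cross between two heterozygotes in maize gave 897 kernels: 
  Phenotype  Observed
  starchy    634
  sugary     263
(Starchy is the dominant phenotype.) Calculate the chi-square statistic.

For a monohybrid cross between heterozygotes with complete dominance, the expected phenotypic ratio is 3:1.
Expected counts for N = 897 under a 3:1 ratio (total parts = 4):
  starchy: 897 × 3/4 = 672.75
  sugary: 897 × 1/4 = 224.25
χ² = Σ (O − E)² / E
  starchy: (634 − 672.75)² / 672.75 = 2.2320
  sugary: (263 − 224.25)² / 224.25 = 6.6959
χ² = 2.2320 + 6.6959 = 8.9279 ≈ 8.928

8.928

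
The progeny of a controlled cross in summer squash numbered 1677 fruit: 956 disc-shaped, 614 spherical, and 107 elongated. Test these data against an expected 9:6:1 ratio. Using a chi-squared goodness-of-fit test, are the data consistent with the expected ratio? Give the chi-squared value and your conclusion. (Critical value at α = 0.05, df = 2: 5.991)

Total ratio parts = 16. Expected numbers out of 1677:
  disc-shaped: 1677 × 9/16 = 943.3125
  spherical: 1677 × 6/16 = 628.875
  elongated: 1677 × 1/16 = 104.8125
χ² = Σ (O − E)² / E
  disc-shaped: (956 − 943.3125)² / 943.3125 = 0.1706
  spherical: (614 − 628.875)² / 628.875 = 0.3518
  elongated: (107 − 104.8125)² / 104.8125 = 0.0457
χ² = 0.1706 + 0.3518 + 0.0457 = 0.5681 ≈ 0.568
Degrees of freedom = 3 − 1 = 2; critical value at α = 0.05 is 5.991.
Since 0.568 < 5.991, we fail to reject the null hypothesis — the data are consistent with the 9:6:1 ratio.

0.568; consistent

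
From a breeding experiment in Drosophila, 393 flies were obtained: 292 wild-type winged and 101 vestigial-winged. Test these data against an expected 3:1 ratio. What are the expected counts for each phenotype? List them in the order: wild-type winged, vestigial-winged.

294.75, 98.25

Expected counts for N = 393 under a 3:1 ratio (total parts = 4):
  wild-type winged: 393 × 3/4 = 294.75
  vestigial-winged: 393 × 1/4 = 98.25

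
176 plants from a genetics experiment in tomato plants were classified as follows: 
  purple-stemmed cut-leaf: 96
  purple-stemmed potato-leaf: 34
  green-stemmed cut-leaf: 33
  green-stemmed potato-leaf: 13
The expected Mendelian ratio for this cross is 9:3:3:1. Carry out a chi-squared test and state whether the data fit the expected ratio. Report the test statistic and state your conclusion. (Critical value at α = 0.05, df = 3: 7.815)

Total ratio parts = 16. Expected numbers out of 176:
  purple-stemmed cut-leaf: 176 × 9/16 = 99
  purple-stemmed potato-leaf: 176 × 3/16 = 33
  green-stemmed cut-leaf: 176 × 3/16 = 33
  green-stemmed potato-leaf: 176 × 1/16 = 11
χ² = Σ (O − E)² / E
  purple-stemmed cut-leaf: (96 − 99)² / 99 = 0.0909
  purple-stemmed potato-leaf: (34 − 33)² / 33 = 0.0303
  green-stemmed cut-leaf: (33 − 33)² / 33 = 0.0000
  green-stemmed potato-leaf: (13 − 11)² / 11 = 0.3636
χ² = 0.0909 + 0.0303 + 0.0000 + 0.3636 = 0.4848 ≈ 0.485
Degrees of freedom = 4 − 1 = 3; critical value at α = 0.05 is 7.815.
Since 0.485 < 7.815, we fail to reject the null hypothesis — the data are consistent with the 9:3:3:1 ratio.

0.485; consistent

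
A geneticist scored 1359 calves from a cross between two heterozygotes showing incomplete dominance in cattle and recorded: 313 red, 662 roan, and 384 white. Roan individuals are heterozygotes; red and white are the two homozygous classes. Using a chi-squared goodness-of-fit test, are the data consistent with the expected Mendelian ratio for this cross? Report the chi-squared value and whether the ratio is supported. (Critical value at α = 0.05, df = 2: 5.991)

8.320; not consistent

With incomplete dominance, a heterozygote × heterozygote cross gives a 1:2:1 phenotypic ratio.
The 1:2:1 ratio has 4 parts, so with N = 1359 the expected counts are:
  red: 1359 × 1/4 = 339.75
  roan: 1359 × 2/4 = 679.5
  white: 1359 × 1/4 = 339.75
χ² = Σ (O − E)² / E
  red: (313 − 339.75)² / 339.75 = 2.1061
  roan: (662 − 679.5)² / 679.5 = 0.4507
  white: (384 − 339.75)² / 339.75 = 5.7632
χ² = 2.1061 + 0.4507 + 5.7632 = 8.320
Degrees of freedom = 3 − 1 = 2; critical value at α = 0.05 is 5.991.
Since 8.320 > 5.991, we reject the null hypothesis — the data do not fit the 1:2:1 ratio.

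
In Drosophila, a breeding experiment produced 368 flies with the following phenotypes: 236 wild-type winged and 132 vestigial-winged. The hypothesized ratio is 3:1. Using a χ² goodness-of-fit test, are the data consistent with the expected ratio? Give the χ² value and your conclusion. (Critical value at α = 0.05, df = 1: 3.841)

23.188; not consistent

Expected counts for N = 368 under a 3:1 ratio (total parts = 4):
  wild-type winged: 368 × 3/4 = 276
  vestigial-winged: 368 × 1/4 = 92
χ² = Σ (O − E)² / E
  wild-type winged: (236 − 276)² / 276 = 5.7971
  vestigial-winged: (132 − 92)² / 92 = 17.3913
χ² = 5.7971 + 17.3913 = 23.1884 ≈ 23.188
Degrees of freedom = 2 − 1 = 1; critical value at α = 0.05 is 3.841.
Since 23.188 > 3.841, we reject the null hypothesis — the data do not fit the 3:1 ratio.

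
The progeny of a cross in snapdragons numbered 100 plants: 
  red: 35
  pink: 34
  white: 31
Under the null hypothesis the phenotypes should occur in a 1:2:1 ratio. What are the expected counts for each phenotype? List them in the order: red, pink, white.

25, 50, 25

Under the 1:2:1 hypothesis (Σ ratio = 4, N = 100):
  red: 100 × 1/4 = 25
  pink: 100 × 2/4 = 50
  white: 100 × 1/4 = 25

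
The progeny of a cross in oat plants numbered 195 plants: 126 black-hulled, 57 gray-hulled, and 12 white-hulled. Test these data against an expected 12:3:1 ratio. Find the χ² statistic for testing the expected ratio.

14.231

Expected counts for N = 195 under a 12:3:1 ratio (total parts = 16):
  black-hulled: 195 × 12/16 = 146.25
  gray-hulled: 195 × 3/16 = 36.5625
  white-hulled: 195 × 1/16 = 12.1875
χ² = Σ (O − E)² / E
  black-hulled: (126 − 146.25)² / 146.25 = 2.8038
  gray-hulled: (57 − 36.5625)² / 36.5625 = 11.4240
  white-hulled: (12 − 12.1875)² / 12.1875 = 0.0029
χ² = 2.8038 + 11.4240 + 0.0029 = 14.2307 ≈ 14.231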